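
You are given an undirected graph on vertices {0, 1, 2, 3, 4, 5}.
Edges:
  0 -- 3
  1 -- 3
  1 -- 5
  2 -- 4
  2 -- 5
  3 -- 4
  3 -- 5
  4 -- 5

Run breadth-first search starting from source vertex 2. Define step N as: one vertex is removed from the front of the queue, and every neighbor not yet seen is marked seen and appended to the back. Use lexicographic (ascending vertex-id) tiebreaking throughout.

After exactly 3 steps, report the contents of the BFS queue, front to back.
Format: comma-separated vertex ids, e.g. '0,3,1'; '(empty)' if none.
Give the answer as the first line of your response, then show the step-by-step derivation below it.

3,1

step 1: dequeue 2; queue=[4,5]; order=2
step 2: dequeue 4; queue=[5,3]; order=2,4
step 3: dequeue 5; queue=[3,1]; order=2,4,5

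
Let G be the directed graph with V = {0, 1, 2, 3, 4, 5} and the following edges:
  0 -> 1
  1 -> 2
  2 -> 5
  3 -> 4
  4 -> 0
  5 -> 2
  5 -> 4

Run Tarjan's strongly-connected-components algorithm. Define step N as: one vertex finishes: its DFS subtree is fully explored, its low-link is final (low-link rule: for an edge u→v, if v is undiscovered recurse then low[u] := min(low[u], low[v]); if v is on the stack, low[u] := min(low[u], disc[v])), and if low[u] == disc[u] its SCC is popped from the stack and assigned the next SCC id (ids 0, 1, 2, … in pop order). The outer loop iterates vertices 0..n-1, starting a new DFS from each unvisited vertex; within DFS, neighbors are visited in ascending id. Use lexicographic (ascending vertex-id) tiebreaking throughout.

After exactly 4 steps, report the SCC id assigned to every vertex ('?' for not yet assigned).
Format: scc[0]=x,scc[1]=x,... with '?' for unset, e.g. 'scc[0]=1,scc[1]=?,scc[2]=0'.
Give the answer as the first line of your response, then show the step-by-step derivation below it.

scc[0]=?,scc[1]=?,scc[2]=?,scc[3]=?,scc[4]=?,scc[5]=?

step 1: low=(low[0]=0,low[1]=1,low[2]=2,low[3]=?,low[4]=0,low[5]=2); scc=(scc[0]=?,scc[1]=?,scc[2]=?,scc[3]=?,scc[4]=?,scc[5]=?)
step 2: low=(low[0]=0,low[1]=1,low[2]=2,low[3]=?,low[4]=0,low[5]=0); scc=(scc[0]=?,scc[1]=?,scc[2]=?,scc[3]=?,scc[4]=?,scc[5]=?)
step 3: low=(low[0]=0,low[1]=1,low[2]=0,low[3]=?,low[4]=0,low[5]=0); scc=(scc[0]=?,scc[1]=?,scc[2]=?,scc[3]=?,scc[4]=?,scc[5]=?)
step 4: low=(low[0]=0,low[1]=0,low[2]=0,low[3]=?,low[4]=0,low[5]=0); scc=(scc[0]=?,scc[1]=?,scc[2]=?,scc[3]=?,scc[4]=?,scc[5]=?)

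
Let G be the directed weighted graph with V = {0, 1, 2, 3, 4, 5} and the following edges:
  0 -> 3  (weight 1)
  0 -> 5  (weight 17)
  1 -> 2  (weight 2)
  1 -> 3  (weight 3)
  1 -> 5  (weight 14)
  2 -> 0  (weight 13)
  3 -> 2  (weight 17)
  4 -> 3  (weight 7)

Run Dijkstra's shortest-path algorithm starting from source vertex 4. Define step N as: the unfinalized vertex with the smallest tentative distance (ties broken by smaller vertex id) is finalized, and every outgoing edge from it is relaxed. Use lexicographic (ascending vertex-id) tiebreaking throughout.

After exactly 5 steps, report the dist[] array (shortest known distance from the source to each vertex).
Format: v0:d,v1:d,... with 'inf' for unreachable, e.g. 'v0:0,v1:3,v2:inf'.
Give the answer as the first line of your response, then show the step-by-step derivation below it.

v0:37,v1:inf,v2:24,v3:7,v4:0,v5:54

step 1: dist = v0:inf,v1:inf,v2:inf,v3:7,v4:0,v5:inf
step 2: dist = v0:inf,v1:inf,v2:24,v3:7,v4:0,v5:inf
step 3: dist = v0:37,v1:inf,v2:24,v3:7,v4:0,v5:inf
step 4: dist = v0:37,v1:inf,v2:24,v3:7,v4:0,v5:54
step 5: dist = v0:37,v1:inf,v2:24,v3:7,v4:0,v5:54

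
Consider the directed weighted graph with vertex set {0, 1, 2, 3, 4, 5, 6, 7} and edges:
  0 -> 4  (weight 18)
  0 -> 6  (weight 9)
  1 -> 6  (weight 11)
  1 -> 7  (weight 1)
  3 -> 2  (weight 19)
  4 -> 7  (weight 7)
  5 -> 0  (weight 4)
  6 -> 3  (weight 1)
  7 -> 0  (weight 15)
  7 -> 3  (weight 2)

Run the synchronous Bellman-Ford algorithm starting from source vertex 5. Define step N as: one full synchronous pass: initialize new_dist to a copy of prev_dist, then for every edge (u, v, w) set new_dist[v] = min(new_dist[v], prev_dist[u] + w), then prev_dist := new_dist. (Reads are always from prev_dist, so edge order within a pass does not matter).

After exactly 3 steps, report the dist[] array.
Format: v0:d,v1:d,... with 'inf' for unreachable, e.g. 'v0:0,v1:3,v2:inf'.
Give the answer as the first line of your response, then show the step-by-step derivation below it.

v0:4,v1:inf,v2:inf,v3:14,v4:22,v5:0,v6:13,v7:29

step 1: dist = v0:4,v1:inf,v2:inf,v3:inf,v4:inf,v5:0,v6:inf,v7:inf
step 2: dist = v0:4,v1:inf,v2:inf,v3:inf,v4:22,v5:0,v6:13,v7:inf
step 3: dist = v0:4,v1:inf,v2:inf,v3:14,v4:22,v5:0,v6:13,v7:29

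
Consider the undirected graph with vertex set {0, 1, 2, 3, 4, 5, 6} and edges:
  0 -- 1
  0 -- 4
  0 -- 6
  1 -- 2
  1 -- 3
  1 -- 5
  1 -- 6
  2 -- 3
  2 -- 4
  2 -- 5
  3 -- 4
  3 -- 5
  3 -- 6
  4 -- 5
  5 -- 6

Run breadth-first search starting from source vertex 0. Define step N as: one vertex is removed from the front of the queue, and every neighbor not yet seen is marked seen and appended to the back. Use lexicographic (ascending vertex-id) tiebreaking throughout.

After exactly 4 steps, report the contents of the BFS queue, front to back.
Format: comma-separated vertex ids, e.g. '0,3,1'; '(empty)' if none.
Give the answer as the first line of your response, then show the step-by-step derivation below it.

2,3,5

step 1: dequeue 0; queue=[1,4,6]; order=0
step 2: dequeue 1; queue=[4,6,2,3,5]; order=0,1
step 3: dequeue 4; queue=[6,2,3,5]; order=0,1,4
step 4: dequeue 6; queue=[2,3,5]; order=0,1,4,6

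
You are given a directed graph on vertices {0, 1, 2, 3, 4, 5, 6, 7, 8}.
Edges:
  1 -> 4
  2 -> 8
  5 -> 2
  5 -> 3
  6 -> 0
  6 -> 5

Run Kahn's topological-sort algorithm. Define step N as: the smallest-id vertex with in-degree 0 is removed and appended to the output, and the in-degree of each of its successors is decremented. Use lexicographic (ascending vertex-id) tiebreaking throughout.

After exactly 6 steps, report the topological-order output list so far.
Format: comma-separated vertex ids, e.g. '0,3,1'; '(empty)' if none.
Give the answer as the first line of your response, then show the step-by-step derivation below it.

1,4,6,0,5,2

step 1: output 1; order=[1]; indeg=(1,0,1,1,0,1,0,0,1)
step 2: output 4; order=[1,4]; indeg=(1,0,1,1,0,1,0,0,1)
step 3: output 6; order=[1,4,6]; indeg=(0,0,1,1,0,0,0,0,1)
step 4: output 0; order=[1,4,6,0]; indeg=(0,0,1,1,0,0,0,0,1)
step 5: output 5; order=[1,4,6,0,5]; indeg=(0,0,0,0,0,0,0,0,1)
step 6: output 2; order=[1,4,6,0,5,2]; indeg=(0,0,0,0,0,0,0,0,0)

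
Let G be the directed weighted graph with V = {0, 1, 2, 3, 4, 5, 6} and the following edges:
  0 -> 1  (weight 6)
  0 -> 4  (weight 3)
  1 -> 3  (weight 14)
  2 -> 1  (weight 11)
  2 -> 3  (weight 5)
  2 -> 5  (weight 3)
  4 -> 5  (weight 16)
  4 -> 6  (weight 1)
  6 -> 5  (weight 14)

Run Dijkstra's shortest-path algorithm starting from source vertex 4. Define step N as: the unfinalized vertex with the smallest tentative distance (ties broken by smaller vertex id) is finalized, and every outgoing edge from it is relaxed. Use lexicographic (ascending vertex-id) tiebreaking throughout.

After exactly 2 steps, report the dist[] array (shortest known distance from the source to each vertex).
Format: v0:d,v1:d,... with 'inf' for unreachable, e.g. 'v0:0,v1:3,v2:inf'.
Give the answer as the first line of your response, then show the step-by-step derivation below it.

v0:inf,v1:inf,v2:inf,v3:inf,v4:0,v5:15,v6:1

step 1: dist = v0:inf,v1:inf,v2:inf,v3:inf,v4:0,v5:16,v6:1
step 2: dist = v0:inf,v1:inf,v2:inf,v3:inf,v4:0,v5:15,v6:1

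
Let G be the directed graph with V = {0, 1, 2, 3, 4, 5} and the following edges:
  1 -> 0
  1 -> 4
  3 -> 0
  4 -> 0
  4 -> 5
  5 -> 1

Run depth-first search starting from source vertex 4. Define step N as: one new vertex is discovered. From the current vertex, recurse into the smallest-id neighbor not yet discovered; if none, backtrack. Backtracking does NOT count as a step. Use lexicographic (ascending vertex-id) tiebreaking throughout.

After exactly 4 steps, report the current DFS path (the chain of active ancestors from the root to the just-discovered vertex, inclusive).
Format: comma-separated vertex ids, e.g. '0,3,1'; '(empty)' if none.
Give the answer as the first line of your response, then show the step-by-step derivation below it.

4,5,1

step 1: discover 4; path=4; order=4
step 2: discover 0; path=4>0; order=4,0
step 3: discover 5; path=4>5; order=4,0,5
step 4: discover 1; path=4>5>1; order=4,0,5,1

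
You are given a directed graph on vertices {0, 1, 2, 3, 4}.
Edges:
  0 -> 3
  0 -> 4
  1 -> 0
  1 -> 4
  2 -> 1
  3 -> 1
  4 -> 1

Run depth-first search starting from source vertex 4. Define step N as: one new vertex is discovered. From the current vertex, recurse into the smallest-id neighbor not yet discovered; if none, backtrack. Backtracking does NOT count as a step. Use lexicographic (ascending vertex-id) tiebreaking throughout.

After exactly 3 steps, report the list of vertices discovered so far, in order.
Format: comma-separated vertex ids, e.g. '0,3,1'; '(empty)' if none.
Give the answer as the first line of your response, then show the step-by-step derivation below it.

4,1,0

step 1: discover 4; path=4; order=4
step 2: discover 1; path=4>1; order=4,1
step 3: discover 0; path=4>1>0; order=4,1,0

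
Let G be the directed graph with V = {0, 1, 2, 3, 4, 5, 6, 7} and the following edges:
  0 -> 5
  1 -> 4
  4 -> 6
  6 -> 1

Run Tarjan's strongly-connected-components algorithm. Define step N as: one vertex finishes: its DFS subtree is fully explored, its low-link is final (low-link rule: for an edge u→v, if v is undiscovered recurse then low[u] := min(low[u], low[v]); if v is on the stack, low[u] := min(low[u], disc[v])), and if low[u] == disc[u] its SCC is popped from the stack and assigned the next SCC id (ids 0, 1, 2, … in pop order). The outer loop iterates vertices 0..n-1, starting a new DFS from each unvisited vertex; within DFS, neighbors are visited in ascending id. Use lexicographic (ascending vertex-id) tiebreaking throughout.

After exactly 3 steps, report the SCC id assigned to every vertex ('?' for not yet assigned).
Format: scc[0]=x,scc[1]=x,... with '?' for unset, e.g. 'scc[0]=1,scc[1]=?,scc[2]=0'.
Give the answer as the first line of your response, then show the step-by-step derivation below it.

scc[0]=1,scc[1]=?,scc[2]=?,scc[3]=?,scc[4]=?,scc[5]=0,scc[6]=?,scc[7]=?

step 1: low=(low[0]=0,low[1]=?,low[2]=?,low[3]=?,low[4]=?,low[5]=1,low[6]=?,low[7]=?); scc=(scc[0]=?,scc[1]=?,scc[2]=?,scc[3]=?,scc[4]=?,scc[5]=0,scc[6]=?,scc[7]=?)
step 2: low=(low[0]=0,low[1]=?,low[2]=?,low[3]=?,low[4]=?,low[5]=1,low[6]=?,low[7]=?); scc=(scc[0]=1,scc[1]=?,scc[2]=?,scc[3]=?,scc[4]=?,scc[5]=0,scc[6]=?,scc[7]=?)
step 3: low=(low[0]=0,low[1]=2,low[2]=?,low[3]=?,low[4]=3,low[5]=1,low[6]=2,low[7]=?); scc=(scc[0]=1,scc[1]=?,scc[2]=?,scc[3]=?,scc[4]=?,scc[5]=0,scc[6]=?,scc[7]=?)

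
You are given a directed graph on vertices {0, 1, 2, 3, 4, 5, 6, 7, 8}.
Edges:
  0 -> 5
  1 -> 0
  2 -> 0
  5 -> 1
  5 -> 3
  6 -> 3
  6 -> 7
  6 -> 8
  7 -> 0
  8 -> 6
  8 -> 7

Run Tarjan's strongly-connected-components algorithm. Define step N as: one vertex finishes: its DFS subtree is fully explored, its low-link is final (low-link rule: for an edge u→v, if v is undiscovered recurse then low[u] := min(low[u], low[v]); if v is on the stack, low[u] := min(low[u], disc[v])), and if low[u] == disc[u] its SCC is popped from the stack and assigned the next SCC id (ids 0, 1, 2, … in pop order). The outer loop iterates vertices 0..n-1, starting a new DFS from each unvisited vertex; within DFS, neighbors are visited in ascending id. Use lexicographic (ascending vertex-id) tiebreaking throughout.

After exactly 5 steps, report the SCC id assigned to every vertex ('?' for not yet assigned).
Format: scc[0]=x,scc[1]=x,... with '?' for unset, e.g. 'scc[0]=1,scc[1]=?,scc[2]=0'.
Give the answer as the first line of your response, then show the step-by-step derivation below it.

scc[0]=1,scc[1]=1,scc[2]=2,scc[3]=0,scc[4]=?,scc[5]=1,scc[6]=?,scc[7]=?,scc[8]=?

step 1: low=(low[0]=0,low[1]=0,low[2]=?,low[3]=?,low[4]=?,low[5]=1,low[6]=?,low[7]=?,low[8]=?); scc=(scc[0]=?,scc[1]=?,scc[2]=?,scc[3]=?,scc[4]=?,scc[5]=?,scc[6]=?,scc[7]=?,scc[8]=?)
step 2: low=(low[0]=0,low[1]=0,low[2]=?,low[3]=3,low[4]=?,low[5]=0,low[6]=?,low[7]=?,low[8]=?); scc=(scc[0]=?,scc[1]=?,scc[2]=?,scc[3]=0,scc[4]=?,scc[5]=?,scc[6]=?,scc[7]=?,scc[8]=?)
step 3: low=(low[0]=0,low[1]=0,low[2]=?,low[3]=3,low[4]=?,low[5]=0,low[6]=?,low[7]=?,low[8]=?); scc=(scc[0]=?,scc[1]=?,scc[2]=?,scc[3]=0,scc[4]=?,scc[5]=?,scc[6]=?,scc[7]=?,scc[8]=?)
step 4: low=(low[0]=0,low[1]=0,low[2]=?,low[3]=3,low[4]=?,low[5]=0,low[6]=?,low[7]=?,low[8]=?); scc=(scc[0]=1,scc[1]=1,scc[2]=?,scc[3]=0,scc[4]=?,scc[5]=1,scc[6]=?,scc[7]=?,scc[8]=?)
step 5: low=(low[0]=0,low[1]=0,low[2]=4,low[3]=3,low[4]=?,low[5]=0,low[6]=?,low[7]=?,low[8]=?); scc=(scc[0]=1,scc[1]=1,scc[2]=2,scc[3]=0,scc[4]=?,scc[5]=1,scc[6]=?,scc[7]=?,scc[8]=?)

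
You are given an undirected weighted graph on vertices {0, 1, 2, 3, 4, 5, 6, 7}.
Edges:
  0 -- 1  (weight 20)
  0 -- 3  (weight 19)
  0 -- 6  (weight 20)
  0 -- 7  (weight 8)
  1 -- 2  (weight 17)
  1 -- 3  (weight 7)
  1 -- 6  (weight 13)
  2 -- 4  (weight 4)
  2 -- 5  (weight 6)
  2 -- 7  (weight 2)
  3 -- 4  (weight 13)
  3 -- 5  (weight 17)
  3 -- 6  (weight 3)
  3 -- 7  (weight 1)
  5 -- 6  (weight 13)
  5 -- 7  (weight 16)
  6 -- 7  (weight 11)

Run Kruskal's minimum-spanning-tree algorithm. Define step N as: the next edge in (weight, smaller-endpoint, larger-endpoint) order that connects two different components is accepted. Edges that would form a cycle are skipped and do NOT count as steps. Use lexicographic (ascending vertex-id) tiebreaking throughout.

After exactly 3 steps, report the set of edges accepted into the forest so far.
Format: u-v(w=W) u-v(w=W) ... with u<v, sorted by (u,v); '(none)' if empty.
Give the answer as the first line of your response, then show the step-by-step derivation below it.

2-7(w=2) 3-6(w=3) 3-7(w=1)

step 1: add edge 3-7 (w=1); MST = {3-7(w=1)}
step 2: add edge 2-7 (w=2); MST = {2-7(w=2) 3-7(w=1)}
step 3: add edge 3-6 (w=3); MST = {2-7(w=2) 3-6(w=3) 3-7(w=1)}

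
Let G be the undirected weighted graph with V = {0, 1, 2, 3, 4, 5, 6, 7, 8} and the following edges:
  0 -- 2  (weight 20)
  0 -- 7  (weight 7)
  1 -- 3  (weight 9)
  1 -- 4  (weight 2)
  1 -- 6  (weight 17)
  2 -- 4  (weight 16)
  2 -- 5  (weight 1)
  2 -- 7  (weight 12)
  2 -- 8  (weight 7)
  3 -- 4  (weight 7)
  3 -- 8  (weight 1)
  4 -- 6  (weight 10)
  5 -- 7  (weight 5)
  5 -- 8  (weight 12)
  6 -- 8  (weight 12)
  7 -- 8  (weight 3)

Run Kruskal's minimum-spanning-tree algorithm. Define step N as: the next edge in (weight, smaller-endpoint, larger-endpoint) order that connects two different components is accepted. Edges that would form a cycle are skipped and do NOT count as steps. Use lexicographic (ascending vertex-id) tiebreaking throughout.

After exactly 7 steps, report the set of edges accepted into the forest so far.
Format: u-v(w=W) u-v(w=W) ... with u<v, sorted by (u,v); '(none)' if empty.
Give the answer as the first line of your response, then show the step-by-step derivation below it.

0-7(w=7) 1-4(w=2) 2-5(w=1) 3-4(w=7) 3-8(w=1) 5-7(w=5) 7-8(w=3)

step 1: add edge 2-5 (w=1); MST = {2-5(w=1)}
step 2: add edge 3-8 (w=1); MST = {2-5(w=1) 3-8(w=1)}
step 3: add edge 1-4 (w=2); MST = {1-4(w=2) 2-5(w=1) 3-8(w=1)}
step 4: add edge 7-8 (w=3); MST = {1-4(w=2) 2-5(w=1) 3-8(w=1) 7-8(w=3)}
step 5: add edge 5-7 (w=5); MST = {1-4(w=2) 2-5(w=1) 3-8(w=1) 5-7(w=5) 7-8(w=3)}
step 6: add edge 0-7 (w=7); MST = {0-7(w=7) 1-4(w=2) 2-5(w=1) 3-8(w=1) 5-7(w=5) 7-8(w=3)}
step 7: add edge 3-4 (w=7); MST = {0-7(w=7) 1-4(w=2) 2-5(w=1) 3-4(w=7) 3-8(w=1) 5-7(w=5) 7-8(w=3)}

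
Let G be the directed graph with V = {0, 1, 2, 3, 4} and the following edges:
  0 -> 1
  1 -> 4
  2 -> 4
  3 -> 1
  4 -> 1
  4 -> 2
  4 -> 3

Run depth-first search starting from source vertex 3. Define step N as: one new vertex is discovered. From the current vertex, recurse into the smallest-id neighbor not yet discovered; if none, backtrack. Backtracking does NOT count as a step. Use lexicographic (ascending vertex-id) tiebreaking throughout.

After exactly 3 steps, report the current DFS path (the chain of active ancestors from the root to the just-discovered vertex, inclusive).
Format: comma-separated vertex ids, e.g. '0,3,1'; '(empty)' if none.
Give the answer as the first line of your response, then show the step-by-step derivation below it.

3,1,4

step 1: discover 3; path=3; order=3
step 2: discover 1; path=3>1; order=3,1
step 3: discover 4; path=3>1>4; order=3,1,4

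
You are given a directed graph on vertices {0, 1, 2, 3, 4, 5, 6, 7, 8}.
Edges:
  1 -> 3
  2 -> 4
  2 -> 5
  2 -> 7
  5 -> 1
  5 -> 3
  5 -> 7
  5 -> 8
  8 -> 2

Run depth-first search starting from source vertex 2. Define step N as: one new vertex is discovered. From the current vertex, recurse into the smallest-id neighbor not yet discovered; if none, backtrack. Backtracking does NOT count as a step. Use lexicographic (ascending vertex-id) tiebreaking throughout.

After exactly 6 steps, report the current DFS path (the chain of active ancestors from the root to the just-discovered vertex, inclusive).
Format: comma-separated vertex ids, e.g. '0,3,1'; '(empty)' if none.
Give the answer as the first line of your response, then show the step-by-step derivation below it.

2,5,7

step 1: discover 2; path=2; order=2
step 2: discover 4; path=2>4; order=2,4
step 3: discover 5; path=2>5; order=2,4,5
step 4: discover 1; path=2>5>1; order=2,4,5,1
step 5: discover 3; path=2>5>1>3; order=2,4,5,1,3
step 6: discover 7; path=2>5>7; order=2,4,5,1,3,7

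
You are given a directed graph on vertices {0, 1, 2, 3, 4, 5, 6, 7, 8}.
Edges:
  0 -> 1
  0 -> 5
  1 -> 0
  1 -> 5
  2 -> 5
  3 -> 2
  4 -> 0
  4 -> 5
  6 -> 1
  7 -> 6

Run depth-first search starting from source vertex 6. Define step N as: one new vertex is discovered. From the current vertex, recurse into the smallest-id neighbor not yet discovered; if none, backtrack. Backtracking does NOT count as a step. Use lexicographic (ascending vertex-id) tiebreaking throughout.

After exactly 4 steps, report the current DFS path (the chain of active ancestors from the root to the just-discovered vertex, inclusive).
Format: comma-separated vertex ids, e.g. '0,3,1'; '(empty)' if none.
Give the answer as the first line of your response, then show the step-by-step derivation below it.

6,1,0,5

step 1: discover 6; path=6; order=6
step 2: discover 1; path=6>1; order=6,1
step 3: discover 0; path=6>1>0; order=6,1,0
step 4: discover 5; path=6>1>0>5; order=6,1,0,5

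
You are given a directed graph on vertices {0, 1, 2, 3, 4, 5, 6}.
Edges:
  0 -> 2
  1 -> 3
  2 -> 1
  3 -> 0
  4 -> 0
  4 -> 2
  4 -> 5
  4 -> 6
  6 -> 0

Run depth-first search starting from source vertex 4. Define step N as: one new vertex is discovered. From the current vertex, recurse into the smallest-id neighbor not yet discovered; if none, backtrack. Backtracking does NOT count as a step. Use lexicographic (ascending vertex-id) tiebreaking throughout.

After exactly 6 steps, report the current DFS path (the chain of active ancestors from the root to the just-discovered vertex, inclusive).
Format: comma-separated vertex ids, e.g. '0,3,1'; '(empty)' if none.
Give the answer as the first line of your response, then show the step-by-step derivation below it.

4,5

step 1: discover 4; path=4; order=4
step 2: discover 0; path=4>0; order=4,0
step 3: discover 2; path=4>0>2; order=4,0,2
step 4: discover 1; path=4>0>2>1; order=4,0,2,1
step 5: discover 3; path=4>0>2>1>3; order=4,0,2,1,3
step 6: discover 5; path=4>5; order=4,0,2,1,3,5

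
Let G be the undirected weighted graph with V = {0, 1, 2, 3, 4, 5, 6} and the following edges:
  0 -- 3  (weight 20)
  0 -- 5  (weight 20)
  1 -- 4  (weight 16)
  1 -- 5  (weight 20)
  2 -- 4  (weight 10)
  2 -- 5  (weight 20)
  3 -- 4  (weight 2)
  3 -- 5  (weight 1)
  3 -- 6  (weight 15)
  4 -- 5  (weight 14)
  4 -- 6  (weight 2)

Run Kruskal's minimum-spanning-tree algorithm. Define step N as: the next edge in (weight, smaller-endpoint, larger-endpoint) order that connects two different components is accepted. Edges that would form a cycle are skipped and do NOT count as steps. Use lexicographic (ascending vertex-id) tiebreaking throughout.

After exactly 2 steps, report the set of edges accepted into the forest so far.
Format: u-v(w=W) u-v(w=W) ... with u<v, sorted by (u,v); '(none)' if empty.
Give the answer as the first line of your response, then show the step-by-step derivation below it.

3-4(w=2) 3-5(w=1)

step 1: add edge 3-5 (w=1); MST = {3-5(w=1)}
step 2: add edge 3-4 (w=2); MST = {3-4(w=2) 3-5(w=1)}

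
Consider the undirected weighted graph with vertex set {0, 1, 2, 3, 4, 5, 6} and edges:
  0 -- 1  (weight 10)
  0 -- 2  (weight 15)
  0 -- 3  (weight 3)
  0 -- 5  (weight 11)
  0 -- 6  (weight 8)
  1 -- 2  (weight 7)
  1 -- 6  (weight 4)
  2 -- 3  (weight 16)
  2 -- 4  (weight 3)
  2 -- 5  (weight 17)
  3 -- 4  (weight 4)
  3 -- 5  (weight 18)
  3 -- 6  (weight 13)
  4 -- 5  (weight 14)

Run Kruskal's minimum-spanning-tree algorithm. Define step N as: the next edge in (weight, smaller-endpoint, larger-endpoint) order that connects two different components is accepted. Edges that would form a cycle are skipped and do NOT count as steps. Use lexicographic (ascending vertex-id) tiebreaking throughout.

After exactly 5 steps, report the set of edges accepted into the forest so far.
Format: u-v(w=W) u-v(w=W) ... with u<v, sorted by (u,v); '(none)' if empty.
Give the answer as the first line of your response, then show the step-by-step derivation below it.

0-3(w=3) 1-2(w=7) 1-6(w=4) 2-4(w=3) 3-4(w=4)

step 1: add edge 0-3 (w=3); MST = {0-3(w=3)}
step 2: add edge 2-4 (w=3); MST = {0-3(w=3) 2-4(w=3)}
step 3: add edge 1-6 (w=4); MST = {0-3(w=3) 1-6(w=4) 2-4(w=3)}
step 4: add edge 3-4 (w=4); MST = {0-3(w=3) 1-6(w=4) 2-4(w=3) 3-4(w=4)}
step 5: add edge 1-2 (w=7); MST = {0-3(w=3) 1-2(w=7) 1-6(w=4) 2-4(w=3) 3-4(w=4)}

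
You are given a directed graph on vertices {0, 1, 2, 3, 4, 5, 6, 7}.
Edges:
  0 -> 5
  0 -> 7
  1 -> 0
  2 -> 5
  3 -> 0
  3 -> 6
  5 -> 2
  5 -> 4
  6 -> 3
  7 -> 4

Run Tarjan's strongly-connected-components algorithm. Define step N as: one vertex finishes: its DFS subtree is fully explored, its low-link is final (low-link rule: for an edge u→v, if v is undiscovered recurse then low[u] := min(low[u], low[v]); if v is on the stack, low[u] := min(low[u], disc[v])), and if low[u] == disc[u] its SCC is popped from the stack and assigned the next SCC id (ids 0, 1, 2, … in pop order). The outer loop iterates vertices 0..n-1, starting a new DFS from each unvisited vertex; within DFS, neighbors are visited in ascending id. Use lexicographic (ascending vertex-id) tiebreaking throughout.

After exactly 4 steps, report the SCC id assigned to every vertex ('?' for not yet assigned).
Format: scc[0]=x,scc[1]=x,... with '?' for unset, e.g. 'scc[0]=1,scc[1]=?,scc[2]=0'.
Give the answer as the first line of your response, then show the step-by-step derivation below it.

scc[0]=?,scc[1]=?,scc[2]=1,scc[3]=?,scc[4]=0,scc[5]=1,scc[6]=?,scc[7]=2

step 1: low=(low[0]=0,low[1]=?,low[2]=1,low[3]=?,low[4]=?,low[5]=1,low[6]=?,low[7]=?); scc=(scc[0]=?,scc[1]=?,scc[2]=?,scc[3]=?,scc[4]=?,scc[5]=?,scc[6]=?,scc[7]=?)
step 2: low=(low[0]=0,low[1]=?,low[2]=1,low[3]=?,low[4]=3,low[5]=1,low[6]=?,low[7]=?); scc=(scc[0]=?,scc[1]=?,scc[2]=?,scc[3]=?,scc[4]=0,scc[5]=?,scc[6]=?,scc[7]=?)
step 3: low=(low[0]=0,low[1]=?,low[2]=1,low[3]=?,low[4]=3,low[5]=1,low[6]=?,low[7]=?); scc=(scc[0]=?,scc[1]=?,scc[2]=1,scc[3]=?,scc[4]=0,scc[5]=1,scc[6]=?,scc[7]=?)
step 4: low=(low[0]=0,low[1]=?,low[2]=1,low[3]=?,low[4]=3,low[5]=1,low[6]=?,low[7]=4); scc=(scc[0]=?,scc[1]=?,scc[2]=1,scc[3]=?,scc[4]=0,scc[5]=1,scc[6]=?,scc[7]=2)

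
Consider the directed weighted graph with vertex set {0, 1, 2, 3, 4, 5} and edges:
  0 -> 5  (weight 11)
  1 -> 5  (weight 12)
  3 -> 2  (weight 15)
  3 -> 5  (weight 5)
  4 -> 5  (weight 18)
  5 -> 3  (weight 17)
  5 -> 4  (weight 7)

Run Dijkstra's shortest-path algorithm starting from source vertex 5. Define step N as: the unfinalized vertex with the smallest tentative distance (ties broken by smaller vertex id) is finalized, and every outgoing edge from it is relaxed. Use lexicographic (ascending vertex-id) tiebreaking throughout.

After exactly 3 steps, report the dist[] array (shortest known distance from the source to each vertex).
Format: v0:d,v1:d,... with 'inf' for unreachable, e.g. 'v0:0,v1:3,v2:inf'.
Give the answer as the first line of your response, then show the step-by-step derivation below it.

v0:inf,v1:inf,v2:32,v3:17,v4:7,v5:0

step 1: dist = v0:inf,v1:inf,v2:inf,v3:17,v4:7,v5:0
step 2: dist = v0:inf,v1:inf,v2:inf,v3:17,v4:7,v5:0
step 3: dist = v0:inf,v1:inf,v2:32,v3:17,v4:7,v5:0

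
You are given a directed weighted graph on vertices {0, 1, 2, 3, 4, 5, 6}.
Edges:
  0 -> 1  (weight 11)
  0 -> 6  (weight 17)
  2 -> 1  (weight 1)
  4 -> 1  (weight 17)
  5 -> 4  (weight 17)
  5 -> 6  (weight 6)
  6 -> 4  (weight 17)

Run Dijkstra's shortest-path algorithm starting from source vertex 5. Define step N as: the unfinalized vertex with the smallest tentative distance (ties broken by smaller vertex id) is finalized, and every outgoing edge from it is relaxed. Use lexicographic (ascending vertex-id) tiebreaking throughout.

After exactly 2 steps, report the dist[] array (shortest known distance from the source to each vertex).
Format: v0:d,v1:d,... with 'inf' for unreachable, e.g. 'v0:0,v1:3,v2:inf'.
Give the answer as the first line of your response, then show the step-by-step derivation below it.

v0:inf,v1:inf,v2:inf,v3:inf,v4:17,v5:0,v6:6

step 1: dist = v0:inf,v1:inf,v2:inf,v3:inf,v4:17,v5:0,v6:6
step 2: dist = v0:inf,v1:inf,v2:inf,v3:inf,v4:17,v5:0,v6:6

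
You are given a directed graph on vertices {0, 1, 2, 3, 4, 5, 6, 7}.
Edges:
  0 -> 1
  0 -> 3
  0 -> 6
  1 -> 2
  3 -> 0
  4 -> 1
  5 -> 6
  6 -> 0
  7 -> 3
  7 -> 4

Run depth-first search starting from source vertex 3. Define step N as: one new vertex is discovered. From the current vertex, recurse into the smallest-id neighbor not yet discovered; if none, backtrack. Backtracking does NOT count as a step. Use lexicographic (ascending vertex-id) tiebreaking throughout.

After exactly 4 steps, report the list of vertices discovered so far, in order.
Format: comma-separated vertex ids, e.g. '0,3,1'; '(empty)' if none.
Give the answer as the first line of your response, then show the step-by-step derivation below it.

3,0,1,2

step 1: discover 3; path=3; order=3
step 2: discover 0; path=3>0; order=3,0
step 3: discover 1; path=3>0>1; order=3,0,1
step 4: discover 2; path=3>0>1>2; order=3,0,1,2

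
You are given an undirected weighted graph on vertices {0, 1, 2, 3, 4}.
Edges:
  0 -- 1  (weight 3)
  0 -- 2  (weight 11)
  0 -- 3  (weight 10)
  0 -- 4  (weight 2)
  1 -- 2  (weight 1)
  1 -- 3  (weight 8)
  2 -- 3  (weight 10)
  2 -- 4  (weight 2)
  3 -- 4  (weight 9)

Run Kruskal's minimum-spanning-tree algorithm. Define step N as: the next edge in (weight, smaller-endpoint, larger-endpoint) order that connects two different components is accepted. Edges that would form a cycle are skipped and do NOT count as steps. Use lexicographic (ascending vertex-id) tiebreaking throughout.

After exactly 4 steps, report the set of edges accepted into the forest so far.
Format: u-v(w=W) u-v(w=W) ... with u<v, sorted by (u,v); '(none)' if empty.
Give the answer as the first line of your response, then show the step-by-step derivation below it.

0-4(w=2) 1-2(w=1) 1-3(w=8) 2-4(w=2)

step 1: add edge 1-2 (w=1); MST = {1-2(w=1)}
step 2: add edge 0-4 (w=2); MST = {0-4(w=2) 1-2(w=1)}
step 3: add edge 2-4 (w=2); MST = {0-4(w=2) 1-2(w=1) 2-4(w=2)}
step 4: add edge 1-3 (w=8); MST = {0-4(w=2) 1-2(w=1) 1-3(w=8) 2-4(w=2)}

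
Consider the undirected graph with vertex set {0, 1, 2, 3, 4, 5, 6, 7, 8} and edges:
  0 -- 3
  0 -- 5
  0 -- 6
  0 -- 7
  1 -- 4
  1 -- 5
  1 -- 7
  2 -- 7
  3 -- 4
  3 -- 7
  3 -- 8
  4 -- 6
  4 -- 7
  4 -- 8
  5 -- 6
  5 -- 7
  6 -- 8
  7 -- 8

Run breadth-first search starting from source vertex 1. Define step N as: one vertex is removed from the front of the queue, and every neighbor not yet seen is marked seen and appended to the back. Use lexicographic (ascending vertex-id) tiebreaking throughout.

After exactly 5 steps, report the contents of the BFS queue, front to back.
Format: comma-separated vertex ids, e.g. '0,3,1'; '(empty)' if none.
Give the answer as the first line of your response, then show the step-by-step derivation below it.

6,8,0,2

step 1: dequeue 1; queue=[4,5,7]; order=1
step 2: dequeue 4; queue=[5,7,3,6,8]; order=1,4
step 3: dequeue 5; queue=[7,3,6,8,0]; order=1,4,5
step 4: dequeue 7; queue=[3,6,8,0,2]; order=1,4,5,7
step 5: dequeue 3; queue=[6,8,0,2]; order=1,4,5,7,3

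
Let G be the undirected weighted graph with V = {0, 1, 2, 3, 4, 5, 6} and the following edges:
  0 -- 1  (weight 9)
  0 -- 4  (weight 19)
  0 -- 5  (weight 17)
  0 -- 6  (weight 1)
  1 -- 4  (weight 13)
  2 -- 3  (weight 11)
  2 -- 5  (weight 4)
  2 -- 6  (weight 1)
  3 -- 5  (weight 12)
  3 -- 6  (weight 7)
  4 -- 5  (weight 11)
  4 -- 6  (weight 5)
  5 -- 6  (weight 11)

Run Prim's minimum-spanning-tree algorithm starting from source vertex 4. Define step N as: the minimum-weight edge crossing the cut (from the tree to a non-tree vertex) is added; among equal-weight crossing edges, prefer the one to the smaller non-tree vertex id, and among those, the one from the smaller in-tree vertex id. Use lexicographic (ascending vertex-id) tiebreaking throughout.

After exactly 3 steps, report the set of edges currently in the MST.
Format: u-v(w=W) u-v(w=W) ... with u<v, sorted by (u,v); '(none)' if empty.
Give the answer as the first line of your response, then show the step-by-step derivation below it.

0-6(w=1) 2-6(w=1) 4-6(w=5)

step 1: add edge 4-6 (w=5); MST = {4-6(w=5)}
step 2: add edge 0-6 (w=1); MST = {0-6(w=1) 4-6(w=5)}
step 3: add edge 2-6 (w=1); MST = {0-6(w=1) 2-6(w=1) 4-6(w=5)}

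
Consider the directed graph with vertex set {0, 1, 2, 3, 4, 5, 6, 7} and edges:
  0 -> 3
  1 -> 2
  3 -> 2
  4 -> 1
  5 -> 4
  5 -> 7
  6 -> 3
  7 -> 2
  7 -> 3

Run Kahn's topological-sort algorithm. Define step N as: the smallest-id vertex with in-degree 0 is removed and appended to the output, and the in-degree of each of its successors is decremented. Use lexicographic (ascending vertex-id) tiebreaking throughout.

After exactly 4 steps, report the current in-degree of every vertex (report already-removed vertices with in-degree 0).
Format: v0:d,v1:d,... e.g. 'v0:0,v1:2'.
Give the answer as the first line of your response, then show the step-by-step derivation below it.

v0:0,v1:0,v2:2,v3:2,v4:0,v5:0,v6:0,v7:0

step 1: output 0; order=[0]; indeg=(0,1,3,2,1,0,0,1)
step 2: output 5; order=[0,5]; indeg=(0,1,3,2,0,0,0,0)
step 3: output 4; order=[0,5,4]; indeg=(0,0,3,2,0,0,0,0)
step 4: output 1; order=[0,5,4,1]; indeg=(0,0,2,2,0,0,0,0)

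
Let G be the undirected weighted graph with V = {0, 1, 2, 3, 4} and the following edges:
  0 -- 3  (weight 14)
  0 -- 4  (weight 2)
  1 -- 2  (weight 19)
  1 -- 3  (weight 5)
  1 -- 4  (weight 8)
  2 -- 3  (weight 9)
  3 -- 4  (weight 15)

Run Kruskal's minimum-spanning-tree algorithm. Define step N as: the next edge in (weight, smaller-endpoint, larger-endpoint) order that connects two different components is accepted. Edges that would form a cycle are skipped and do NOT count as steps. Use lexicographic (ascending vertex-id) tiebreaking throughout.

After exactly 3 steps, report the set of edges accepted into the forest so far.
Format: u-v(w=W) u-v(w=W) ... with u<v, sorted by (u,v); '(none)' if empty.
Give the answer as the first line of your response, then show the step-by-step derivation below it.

0-4(w=2) 1-3(w=5) 1-4(w=8)

step 1: add edge 0-4 (w=2); MST = {0-4(w=2)}
step 2: add edge 1-3 (w=5); MST = {0-4(w=2) 1-3(w=5)}
step 3: add edge 1-4 (w=8); MST = {0-4(w=2) 1-3(w=5) 1-4(w=8)}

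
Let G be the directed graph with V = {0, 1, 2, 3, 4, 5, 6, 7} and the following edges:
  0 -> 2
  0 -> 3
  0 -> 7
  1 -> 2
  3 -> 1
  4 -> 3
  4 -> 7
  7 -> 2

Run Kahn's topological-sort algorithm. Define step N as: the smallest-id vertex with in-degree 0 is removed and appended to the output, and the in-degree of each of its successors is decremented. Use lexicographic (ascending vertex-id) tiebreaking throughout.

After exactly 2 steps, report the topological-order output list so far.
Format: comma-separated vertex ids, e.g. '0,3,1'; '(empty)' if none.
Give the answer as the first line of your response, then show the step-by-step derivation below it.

0,4

step 1: output 0; order=[0]; indeg=(0,1,2,1,0,0,0,1)
step 2: output 4; order=[0,4]; indeg=(0,1,2,0,0,0,0,0)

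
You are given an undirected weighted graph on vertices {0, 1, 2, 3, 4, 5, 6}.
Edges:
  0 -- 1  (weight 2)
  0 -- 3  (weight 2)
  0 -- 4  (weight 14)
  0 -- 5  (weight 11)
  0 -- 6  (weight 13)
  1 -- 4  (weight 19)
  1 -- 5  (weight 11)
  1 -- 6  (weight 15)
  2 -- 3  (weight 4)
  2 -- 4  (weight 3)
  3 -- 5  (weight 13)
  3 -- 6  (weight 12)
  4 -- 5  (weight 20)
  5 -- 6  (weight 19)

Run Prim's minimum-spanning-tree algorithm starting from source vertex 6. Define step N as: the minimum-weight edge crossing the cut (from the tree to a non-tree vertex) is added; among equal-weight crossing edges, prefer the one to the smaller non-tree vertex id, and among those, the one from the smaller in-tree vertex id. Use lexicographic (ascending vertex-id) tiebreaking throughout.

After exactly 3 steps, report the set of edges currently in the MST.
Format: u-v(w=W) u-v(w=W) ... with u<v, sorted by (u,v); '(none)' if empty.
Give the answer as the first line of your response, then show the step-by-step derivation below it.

0-1(w=2) 0-3(w=2) 3-6(w=12)

step 1: add edge 3-6 (w=12); MST = {3-6(w=12)}
step 2: add edge 0-3 (w=2); MST = {0-3(w=2) 3-6(w=12)}
step 3: add edge 0-1 (w=2); MST = {0-1(w=2) 0-3(w=2) 3-6(w=12)}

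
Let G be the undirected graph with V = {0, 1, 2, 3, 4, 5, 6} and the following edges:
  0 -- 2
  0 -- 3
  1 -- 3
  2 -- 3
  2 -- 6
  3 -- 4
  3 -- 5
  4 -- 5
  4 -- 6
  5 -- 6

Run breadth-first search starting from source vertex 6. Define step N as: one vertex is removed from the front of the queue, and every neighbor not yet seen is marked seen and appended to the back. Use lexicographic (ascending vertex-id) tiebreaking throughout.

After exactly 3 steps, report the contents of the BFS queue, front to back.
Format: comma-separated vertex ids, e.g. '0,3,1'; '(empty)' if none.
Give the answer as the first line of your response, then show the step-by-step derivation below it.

5,0,3

step 1: dequeue 6; queue=[2,4,5]; order=6
step 2: dequeue 2; queue=[4,5,0,3]; order=6,2
step 3: dequeue 4; queue=[5,0,3]; order=6,2,4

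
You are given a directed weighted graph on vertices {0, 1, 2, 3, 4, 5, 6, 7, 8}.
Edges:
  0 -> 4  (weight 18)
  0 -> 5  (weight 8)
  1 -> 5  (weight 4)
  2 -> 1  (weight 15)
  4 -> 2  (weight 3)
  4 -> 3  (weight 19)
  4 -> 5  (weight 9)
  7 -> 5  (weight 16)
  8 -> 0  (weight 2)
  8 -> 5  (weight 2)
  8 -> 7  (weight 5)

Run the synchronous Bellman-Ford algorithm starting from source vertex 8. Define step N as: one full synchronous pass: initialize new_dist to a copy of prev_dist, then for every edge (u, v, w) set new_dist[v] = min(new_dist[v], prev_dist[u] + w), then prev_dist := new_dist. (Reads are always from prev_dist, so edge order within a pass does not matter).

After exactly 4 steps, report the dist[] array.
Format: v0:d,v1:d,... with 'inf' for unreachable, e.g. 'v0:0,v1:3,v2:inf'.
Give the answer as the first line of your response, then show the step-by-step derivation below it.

v0:2,v1:38,v2:23,v3:39,v4:20,v5:2,v6:inf,v7:5,v8:0

step 1: dist = v0:2,v1:inf,v2:inf,v3:inf,v4:inf,v5:2,v6:inf,v7:5,v8:0
step 2: dist = v0:2,v1:inf,v2:inf,v3:inf,v4:20,v5:2,v6:inf,v7:5,v8:0
step 3: dist = v0:2,v1:inf,v2:23,v3:39,v4:20,v5:2,v6:inf,v7:5,v8:0
step 4: dist = v0:2,v1:38,v2:23,v3:39,v4:20,v5:2,v6:inf,v7:5,v8:0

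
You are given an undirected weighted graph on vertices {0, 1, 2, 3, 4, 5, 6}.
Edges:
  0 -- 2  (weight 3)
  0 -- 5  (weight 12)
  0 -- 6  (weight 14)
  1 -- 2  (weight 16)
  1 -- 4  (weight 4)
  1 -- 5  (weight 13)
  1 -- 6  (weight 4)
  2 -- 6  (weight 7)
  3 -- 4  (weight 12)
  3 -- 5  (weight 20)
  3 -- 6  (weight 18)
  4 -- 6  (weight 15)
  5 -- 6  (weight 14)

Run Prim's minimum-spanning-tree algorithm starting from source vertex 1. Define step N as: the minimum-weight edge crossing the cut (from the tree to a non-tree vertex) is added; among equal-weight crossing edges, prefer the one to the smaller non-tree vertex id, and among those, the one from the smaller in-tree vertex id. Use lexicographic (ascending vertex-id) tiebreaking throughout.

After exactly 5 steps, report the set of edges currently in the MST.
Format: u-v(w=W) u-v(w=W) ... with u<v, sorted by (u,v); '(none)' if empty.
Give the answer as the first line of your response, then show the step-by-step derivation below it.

0-2(w=3) 1-4(w=4) 1-6(w=4) 2-6(w=7) 3-4(w=12)

step 1: add edge 1-4 (w=4); MST = {1-4(w=4)}
step 2: add edge 1-6 (w=4); MST = {1-4(w=4) 1-6(w=4)}
step 3: add edge 2-6 (w=7); MST = {1-4(w=4) 1-6(w=4) 2-6(w=7)}
step 4: add edge 0-2 (w=3); MST = {0-2(w=3) 1-4(w=4) 1-6(w=4) 2-6(w=7)}
step 5: add edge 3-4 (w=12); MST = {0-2(w=3) 1-4(w=4) 1-6(w=4) 2-6(w=7) 3-4(w=12)}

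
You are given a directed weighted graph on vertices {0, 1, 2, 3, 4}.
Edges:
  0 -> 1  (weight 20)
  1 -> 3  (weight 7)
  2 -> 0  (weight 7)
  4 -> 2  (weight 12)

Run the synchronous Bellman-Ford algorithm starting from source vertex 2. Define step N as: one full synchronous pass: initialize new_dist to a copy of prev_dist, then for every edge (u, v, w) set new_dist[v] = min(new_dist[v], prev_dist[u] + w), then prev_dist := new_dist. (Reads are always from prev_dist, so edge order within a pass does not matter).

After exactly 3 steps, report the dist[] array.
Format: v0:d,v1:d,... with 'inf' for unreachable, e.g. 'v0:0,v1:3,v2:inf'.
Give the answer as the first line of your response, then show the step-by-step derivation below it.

v0:7,v1:27,v2:0,v3:34,v4:inf

step 1: dist = v0:7,v1:inf,v2:0,v3:inf,v4:inf
step 2: dist = v0:7,v1:27,v2:0,v3:inf,v4:inf
step 3: dist = v0:7,v1:27,v2:0,v3:34,v4:inf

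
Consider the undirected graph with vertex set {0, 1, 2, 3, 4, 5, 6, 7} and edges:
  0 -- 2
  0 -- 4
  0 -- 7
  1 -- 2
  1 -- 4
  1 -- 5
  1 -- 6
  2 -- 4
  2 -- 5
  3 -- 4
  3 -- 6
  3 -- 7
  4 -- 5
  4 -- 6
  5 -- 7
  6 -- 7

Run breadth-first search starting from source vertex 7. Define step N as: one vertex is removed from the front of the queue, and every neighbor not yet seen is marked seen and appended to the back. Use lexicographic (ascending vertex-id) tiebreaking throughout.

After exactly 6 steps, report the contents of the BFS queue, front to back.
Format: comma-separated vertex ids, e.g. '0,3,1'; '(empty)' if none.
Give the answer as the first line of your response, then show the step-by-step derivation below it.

4,1

step 1: dequeue 7; queue=[0,3,5,6]; order=7
step 2: dequeue 0; queue=[3,5,6,2,4]; order=7,0
step 3: dequeue 3; queue=[5,6,2,4]; order=7,0,3
step 4: dequeue 5; queue=[6,2,4,1]; order=7,0,3,5
step 5: dequeue 6; queue=[2,4,1]; order=7,0,3,5,6
step 6: dequeue 2; queue=[4,1]; order=7,0,3,5,6,2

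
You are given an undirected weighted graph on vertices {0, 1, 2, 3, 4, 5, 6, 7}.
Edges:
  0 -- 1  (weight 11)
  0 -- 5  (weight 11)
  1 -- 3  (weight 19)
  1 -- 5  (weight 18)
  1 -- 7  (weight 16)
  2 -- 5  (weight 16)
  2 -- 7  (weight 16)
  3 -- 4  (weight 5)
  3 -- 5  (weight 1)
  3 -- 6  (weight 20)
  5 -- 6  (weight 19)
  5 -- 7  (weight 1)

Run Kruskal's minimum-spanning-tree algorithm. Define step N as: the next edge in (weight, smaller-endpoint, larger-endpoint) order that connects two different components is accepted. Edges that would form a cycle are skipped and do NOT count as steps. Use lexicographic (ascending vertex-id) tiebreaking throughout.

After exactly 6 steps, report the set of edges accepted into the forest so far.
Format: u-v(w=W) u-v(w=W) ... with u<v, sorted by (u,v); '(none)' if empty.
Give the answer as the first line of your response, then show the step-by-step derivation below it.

0-1(w=11) 0-5(w=11) 2-5(w=16) 3-4(w=5) 3-5(w=1) 5-7(w=1)

step 1: add edge 3-5 (w=1); MST = {3-5(w=1)}
step 2: add edge 5-7 (w=1); MST = {3-5(w=1) 5-7(w=1)}
step 3: add edge 3-4 (w=5); MST = {3-4(w=5) 3-5(w=1) 5-7(w=1)}
step 4: add edge 0-1 (w=11); MST = {0-1(w=11) 3-4(w=5) 3-5(w=1) 5-7(w=1)}
step 5: add edge 0-5 (w=11); MST = {0-1(w=11) 0-5(w=11) 3-4(w=5) 3-5(w=1) 5-7(w=1)}
step 6: add edge 2-5 (w=16); MST = {0-1(w=11) 0-5(w=11) 2-5(w=16) 3-4(w=5) 3-5(w=1) 5-7(w=1)}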